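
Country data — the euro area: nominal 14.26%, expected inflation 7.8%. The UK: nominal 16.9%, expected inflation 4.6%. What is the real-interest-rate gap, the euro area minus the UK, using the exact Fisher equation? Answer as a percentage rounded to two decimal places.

The euro area: (1 + 0.1426)/(1 + 0.0780) − 1 = 5.9926%
The UK: (1 + 0.1690)/(1 + 0.0460) − 1 = 11.7591%
Differential = 5.9926% − 11.7591% = -5.7665% → -5.77%.

-5.77%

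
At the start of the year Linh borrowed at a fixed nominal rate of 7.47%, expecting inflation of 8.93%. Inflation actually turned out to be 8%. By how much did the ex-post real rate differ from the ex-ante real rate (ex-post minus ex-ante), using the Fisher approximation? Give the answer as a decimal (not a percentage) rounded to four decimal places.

0.0093

Ex-ante: 7.47% − 8.93% = -1.460%
Ex-post: 7.47% − 8% = -0.530%
Difference (ex-post − ex-ante) = 0.9300% → 0.0093.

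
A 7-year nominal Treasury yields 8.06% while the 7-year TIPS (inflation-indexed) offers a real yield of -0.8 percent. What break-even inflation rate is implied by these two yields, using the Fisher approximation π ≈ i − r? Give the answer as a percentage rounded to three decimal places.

8.860%

π ≈ i − r = 8.06% − (-0.8%) → 8.860%.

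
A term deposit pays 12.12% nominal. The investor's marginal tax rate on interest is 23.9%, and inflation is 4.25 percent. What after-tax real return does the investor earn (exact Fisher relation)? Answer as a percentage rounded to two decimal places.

After-tax nominal return = 12.12% × (1 − 0.239) = 9.22332%.
1 + r = 1.0922332 / 1.04250 = 1.047706
After-tax real rate = 1.047706 − 1 → 4.77%.

4.77%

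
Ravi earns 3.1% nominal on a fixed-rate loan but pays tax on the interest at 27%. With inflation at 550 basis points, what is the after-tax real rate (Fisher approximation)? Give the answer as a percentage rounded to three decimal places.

After-tax nominal return = 3.1% × (1 − 0.27) = 2.2630%.
r ≈ 2.2630% − 5.5% → -3.237%.

-3.237%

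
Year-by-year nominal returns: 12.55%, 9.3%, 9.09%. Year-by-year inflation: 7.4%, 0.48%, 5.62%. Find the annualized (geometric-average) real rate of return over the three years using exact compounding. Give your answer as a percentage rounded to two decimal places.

Nominal growth factor = 1.1255 × 1.0930 × 1.0909 = 1.34199409
Price-level growth factor = 1.0740 × 1.0048 × 1.0562 = 1.13980372
Real growth factor = 1.34199409 / 1.13980372 = 1.17739051
Annualized real rate = 1.17739051^(1/3) − 1 = 5.5942% → 5.59%.

5.59%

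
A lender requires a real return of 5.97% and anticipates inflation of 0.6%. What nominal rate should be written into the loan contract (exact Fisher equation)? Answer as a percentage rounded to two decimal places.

(1 + i) = (1 + r)(1 + π) = 1.05970 × 1.00600 = 1.0660582
i = 1.0660582 − 1, so the required nominal rate is 6.61%.

6.61%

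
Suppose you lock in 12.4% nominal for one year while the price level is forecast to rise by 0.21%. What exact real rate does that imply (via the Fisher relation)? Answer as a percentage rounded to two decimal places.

1 + r = 1.12400 / 1.00210 = 1.121645
r = 1.121645 − 1 = 12.1645%, i.e. 12.16%.

12.16%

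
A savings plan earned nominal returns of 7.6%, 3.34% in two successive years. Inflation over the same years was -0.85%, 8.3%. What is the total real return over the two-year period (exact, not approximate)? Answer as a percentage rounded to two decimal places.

3.55%

Nominal growth factor = 1.0760 × 1.0334 = 1.111938
Price-level growth factor = 0.9915 × 1.0830 = 1.073795
Real growth factor = 1.111938 / 1.073795 = 1.035523
Total real return = 1.035523 − 1 → 3.55%.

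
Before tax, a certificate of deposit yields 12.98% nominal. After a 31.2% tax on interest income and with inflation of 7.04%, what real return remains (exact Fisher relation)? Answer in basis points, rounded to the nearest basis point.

After-tax nominal return = 12.98% × (1 − 0.312) = 8.93024%.
1 + r = 1.0893024 / 1.07040 = 1.017659
After-tax real rate = 1.017659 − 1 → 177 basis points.

177 basis points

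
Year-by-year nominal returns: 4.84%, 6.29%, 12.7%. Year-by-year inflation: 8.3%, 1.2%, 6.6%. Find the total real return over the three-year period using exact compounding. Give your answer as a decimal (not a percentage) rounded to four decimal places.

0.0749

Compound the nominal returns: 1.0484 × 1.0629 × 1.1270 = 1.255866.
Compound inflation: 1.0830 × 1.0120 × 1.0660 = 1.168332.
Deflate: 1.255866 / 1.168332 = 1.074923.
Total real return = 1.074923 − 1 → 0.0749.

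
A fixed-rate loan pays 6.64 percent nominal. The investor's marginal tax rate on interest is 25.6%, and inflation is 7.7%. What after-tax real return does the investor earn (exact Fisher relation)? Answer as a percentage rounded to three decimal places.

After-tax nominal return = 6.64% × (1 − 0.256) = 4.94016%.
1 + r = 1.0494016 / 1.07700 = 0.9743747
After-tax real rate = 0.9743747 − 1 → -2.563%.

-2.563%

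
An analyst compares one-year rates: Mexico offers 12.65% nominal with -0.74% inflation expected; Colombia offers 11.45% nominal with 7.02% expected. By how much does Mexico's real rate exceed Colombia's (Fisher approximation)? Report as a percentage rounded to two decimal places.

Mexico: 12.65% − (-0.74%) = 13.390%
Colombia: 11.45% − 7.02% = 4.430%
Differential = 8.960% → 8.96%.

8.96%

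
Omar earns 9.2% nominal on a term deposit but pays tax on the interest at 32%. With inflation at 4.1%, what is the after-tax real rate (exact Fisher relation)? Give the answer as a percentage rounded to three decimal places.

After-tax nominal return = 9.2% × (1 − 0.32) = 6.2560%.
1 + r = 1.06256 / 1.04100 = 1.020711
After-tax real rate = 1.020711 − 1 → 2.071%.

2.071%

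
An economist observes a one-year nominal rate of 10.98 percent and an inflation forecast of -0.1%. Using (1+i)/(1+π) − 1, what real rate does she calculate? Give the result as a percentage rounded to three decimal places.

11.091%

By the Fisher identity, 1 + r = (1 + i)/(1 + π).
1 + r = 1.10980 / 0.99900 = 1.110911
r = 1.110911 − 1 = 11.0911%, i.e. 11.091%.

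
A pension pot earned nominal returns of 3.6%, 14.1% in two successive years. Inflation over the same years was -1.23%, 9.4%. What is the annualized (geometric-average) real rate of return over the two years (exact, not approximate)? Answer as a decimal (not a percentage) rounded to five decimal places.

0.04593

Nominal growth factor = 1.0360 × 1.1410 = 1.18207600
Price-level growth factor = 0.9877 × 1.0940 = 1.08054380
Real growth factor = 1.18207600 / 1.08054380 = 1.09396398
Annualized real rate = 1.09396398^(1/2) − 1 = 4.5927% → 0.04593.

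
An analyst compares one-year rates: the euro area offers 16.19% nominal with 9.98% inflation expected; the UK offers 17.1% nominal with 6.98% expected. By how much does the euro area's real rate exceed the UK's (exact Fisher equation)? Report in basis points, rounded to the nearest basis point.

-381 basis points

The euro area: (1 + 0.1619)/(1 + 0.0998) − 1 = 5.6465%
The UK: (1 + 0.1710)/(1 + 0.0698) − 1 = 9.4597%
Differential = 5.6465% − 9.4597% = -3.8132% → -381 basis points.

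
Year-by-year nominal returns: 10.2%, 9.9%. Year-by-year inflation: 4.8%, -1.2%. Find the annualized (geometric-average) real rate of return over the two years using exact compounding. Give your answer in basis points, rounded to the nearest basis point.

815 basis points

Nominal growth factor = 1.1020 × 1.0990 = 1.21109800
Price-level growth factor = 1.0480 × 0.9880 = 1.03542400
Real growth factor = 1.21109800 / 1.03542400 = 1.16966383
Annualized real rate = 1.16966383^(1/2) − 1 = 8.1510% → 815 basis points.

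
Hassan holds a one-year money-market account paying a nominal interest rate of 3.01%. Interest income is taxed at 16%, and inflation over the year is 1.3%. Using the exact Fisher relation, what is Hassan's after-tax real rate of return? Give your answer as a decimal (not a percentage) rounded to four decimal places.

0.0121

After-tax nominal return = 3.01% × (1 − 0.16) = 2.5284%.
1 + r = 1.025284 / 1.01300 = 1.012126
After-tax real rate = 1.012126 − 1 → 0.0121.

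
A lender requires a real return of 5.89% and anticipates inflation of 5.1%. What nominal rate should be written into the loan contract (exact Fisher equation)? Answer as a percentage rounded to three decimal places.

11.290%

(1 + i) = (1 + r)(1 + π) = 1.05890 × 1.05100 = 1.1129039
i = 1.1129039 − 1, so the required nominal rate is 11.290%.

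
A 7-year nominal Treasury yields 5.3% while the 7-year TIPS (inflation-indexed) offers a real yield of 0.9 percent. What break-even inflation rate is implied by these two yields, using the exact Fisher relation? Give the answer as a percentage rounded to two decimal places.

4.36%

(1 + π) = (1 + i)/(1 + r) = 1.05300 / 1.00900 = 1.043608
Break-even inflation = 1.043608 − 1 → 4.36%.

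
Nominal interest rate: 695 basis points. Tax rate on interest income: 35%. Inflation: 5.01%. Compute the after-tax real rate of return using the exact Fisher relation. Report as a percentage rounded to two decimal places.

After-tax nominal return = 6.95% × (1 − 0.35) = 4.5175%.
1 + r = 1.045175 / 1.05010 = 0.995310
After-tax real rate = 0.995310 − 1 → -0.47%.

-0.47%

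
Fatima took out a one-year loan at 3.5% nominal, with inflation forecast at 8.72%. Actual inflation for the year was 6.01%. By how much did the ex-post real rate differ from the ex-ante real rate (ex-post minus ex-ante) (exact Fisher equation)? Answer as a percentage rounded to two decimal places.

Ex-ante: (1 + 0.0350)/(1 + 0.0872) − 1 = -4.8013%
Ex-post: (1 + 0.0350)/(1 + 0.0601) − 1 = -2.3677%
Difference (ex-post − ex-ante) = 2.4336% → 2.43%.

2.43%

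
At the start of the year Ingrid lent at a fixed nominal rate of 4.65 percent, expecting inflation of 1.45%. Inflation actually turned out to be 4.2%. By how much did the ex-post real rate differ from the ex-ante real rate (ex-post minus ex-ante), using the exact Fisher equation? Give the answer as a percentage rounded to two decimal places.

-2.72%

Ex-ante: (1 + 0.0465)/(1 + 0.0145) − 1 = 3.1543%
Ex-post: (1 + 0.0465)/(1 + 0.0420) − 1 = 0.4319%
Difference (ex-post − ex-ante) = -2.7224% → -2.72%.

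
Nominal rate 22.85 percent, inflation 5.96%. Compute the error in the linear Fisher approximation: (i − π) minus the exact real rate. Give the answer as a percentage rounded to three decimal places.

0.950%

Approximate: r ≈ 22.850% − 5.960% = 16.8900%
Exact: (1 + 0.2285)/(1 + 0.0596) − 1 = 15.9400%
Error = 16.8900% − 15.9400% = 0.9500% → 0.950%.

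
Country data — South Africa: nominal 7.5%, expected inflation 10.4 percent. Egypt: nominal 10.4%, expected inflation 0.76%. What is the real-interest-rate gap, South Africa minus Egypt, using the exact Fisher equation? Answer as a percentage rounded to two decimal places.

-12.19%

South Africa: (1 + 0.0750)/(1 + 0.1040) − 1 = -2.6268%
Egypt: (1 + 0.1040)/(1 + 0.0076) − 1 = 9.5673%
Differential = -2.6268% − 9.5673% = -12.1941% → -12.19%.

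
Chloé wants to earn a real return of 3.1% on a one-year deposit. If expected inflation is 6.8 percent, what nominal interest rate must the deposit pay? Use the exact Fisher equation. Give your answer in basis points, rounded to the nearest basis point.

(1 + i) = (1 + r)(1 + π) = 1.03100 × 1.06800 = 1.101108
i = 1.101108 − 1, so the required nominal rate is 1011 basis points.

1011 basis points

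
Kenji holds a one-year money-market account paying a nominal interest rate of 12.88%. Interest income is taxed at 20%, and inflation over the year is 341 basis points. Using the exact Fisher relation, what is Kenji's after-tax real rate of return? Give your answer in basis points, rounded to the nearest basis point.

667 basis points

After-tax nominal return = 12.88% × (1 − 0.2) = 10.3040%.
1 + r = 1.10304 / 1.03410 = 1.066667
After-tax real rate = 1.066667 − 1 → 667 basis points.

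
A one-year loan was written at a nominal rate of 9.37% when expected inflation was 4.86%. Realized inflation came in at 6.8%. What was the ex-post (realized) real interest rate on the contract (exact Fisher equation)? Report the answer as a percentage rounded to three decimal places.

Ex-post: (1 + 0.0937)/(1 + 0.0680) − 1 = 2.4064%
So the realized real rate is 2.406%.

2.406%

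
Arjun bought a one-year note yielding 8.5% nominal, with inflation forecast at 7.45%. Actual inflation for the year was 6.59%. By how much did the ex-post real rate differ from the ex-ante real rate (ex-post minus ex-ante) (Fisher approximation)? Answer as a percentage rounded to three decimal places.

0.860%

Ex-ante: 8.5% − 7.45% = 1.050%
Ex-post: 8.5% − 6.59% = 1.910%
Difference (ex-post − ex-ante) = 0.8600% → 0.860%.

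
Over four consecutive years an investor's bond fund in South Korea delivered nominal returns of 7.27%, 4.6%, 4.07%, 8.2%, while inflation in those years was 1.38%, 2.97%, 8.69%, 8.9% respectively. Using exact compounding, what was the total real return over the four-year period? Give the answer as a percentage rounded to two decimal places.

2.25%

Compound the nominal returns: 1.0727 × 1.0460 × 1.0407 × 1.0820 = 1.263464.
Compound inflation: 1.0138 × 1.0297 × 1.0869 × 1.0890 = 1.235607.
Deflate: 1.263464 / 1.235607 = 1.022545.
Total real return = 1.022545 − 1 → 2.25%.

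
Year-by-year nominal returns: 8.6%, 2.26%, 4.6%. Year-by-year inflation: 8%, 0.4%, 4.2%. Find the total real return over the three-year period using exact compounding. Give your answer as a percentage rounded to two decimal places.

2.81%

Nominal growth factor = 1.0860 × 1.0226 × 1.0460 = 1.161629
Price-level growth factor = 1.0800 × 1.0040 × 1.0420 = 1.129861
Real growth factor = 1.161629 / 1.129861 = 1.028116
Total real return = 1.028116 − 1 → 2.81%.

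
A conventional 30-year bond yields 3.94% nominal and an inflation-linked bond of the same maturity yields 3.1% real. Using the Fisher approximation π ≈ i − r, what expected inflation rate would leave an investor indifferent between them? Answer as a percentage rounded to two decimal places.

π ≈ i − r = 3.94% − 3.1% → 0.84%.

0.84%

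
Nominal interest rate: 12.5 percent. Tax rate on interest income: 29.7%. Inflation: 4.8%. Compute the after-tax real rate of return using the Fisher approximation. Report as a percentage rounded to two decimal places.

After-tax nominal return = 12.5% × (1 − 0.297) = 8.7875%.
r ≈ 8.7875% − 4.8% → 3.99%.

3.99%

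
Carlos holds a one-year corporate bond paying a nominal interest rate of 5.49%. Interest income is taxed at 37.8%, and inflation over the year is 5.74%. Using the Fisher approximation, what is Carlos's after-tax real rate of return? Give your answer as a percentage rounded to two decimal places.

-2.33%

After-tax nominal return = 5.49% × (1 − 0.378) = 3.41478%.
r ≈ 3.41478% − 5.74% → -2.33%.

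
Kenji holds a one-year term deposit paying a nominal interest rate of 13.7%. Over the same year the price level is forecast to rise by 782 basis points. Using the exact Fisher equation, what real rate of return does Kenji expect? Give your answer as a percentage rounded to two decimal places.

By the Fisher equation, 1 + r = (1 + i)/(1 + π).
1 + r = 1.13700 / 1.07820 = 1.054535
r = 1.054535 − 1 = 5.4535%, i.e. 5.45%.

5.45%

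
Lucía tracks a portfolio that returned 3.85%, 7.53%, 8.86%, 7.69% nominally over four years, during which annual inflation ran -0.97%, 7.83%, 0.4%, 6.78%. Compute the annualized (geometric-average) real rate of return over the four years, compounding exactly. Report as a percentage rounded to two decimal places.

3.41%

Compound the nominal returns: 1.0385 × 1.0753 × 1.0886 × 1.0769 = 1.30912119.
Compound inflation: 0.9903 × 1.0783 × 1.0040 × 1.0678 = 1.14480104.
Deflate: 1.30912119 / 1.14480104 = 1.14353600.
Annualized real rate = 1.14353600^(1/4) − 1 = 3.4100% → 3.41%.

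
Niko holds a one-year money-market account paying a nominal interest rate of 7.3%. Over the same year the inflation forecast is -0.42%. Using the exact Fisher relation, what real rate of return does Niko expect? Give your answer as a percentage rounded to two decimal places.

7.75%

By the Fisher relation, 1 + r = (1 + i)/(1 + π).
1 + r = 1.07300 / 0.99580 = 1.077526
r = 1.077526 − 1 = 7.7526%, i.e. 7.75%.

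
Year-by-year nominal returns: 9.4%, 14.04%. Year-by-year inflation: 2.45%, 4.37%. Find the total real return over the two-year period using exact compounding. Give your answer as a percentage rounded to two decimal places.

16.68%

Nominal growth factor = 1.0940 × 1.1404 = 1.247598
Price-level growth factor = 1.0245 × 1.0437 = 1.069271
Real growth factor = 1.247598 / 1.069271 = 1.166774
Total real return = 1.166774 − 1 → 16.68%.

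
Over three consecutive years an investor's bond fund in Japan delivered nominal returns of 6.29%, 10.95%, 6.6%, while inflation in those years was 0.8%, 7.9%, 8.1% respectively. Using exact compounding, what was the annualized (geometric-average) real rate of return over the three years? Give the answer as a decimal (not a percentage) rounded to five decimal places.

Nominal growth factor = 1.0629 × 1.1095 × 1.0660 = 1.25712053
Price-level growth factor = 1.0080 × 1.0790 × 1.0810 = 1.17573019
Real growth factor = 1.25712053 / 1.17573019 = 1.06922535
Annualized real rate = 1.06922535^(1/3) − 1 = 2.2562% → 0.02256.

0.02256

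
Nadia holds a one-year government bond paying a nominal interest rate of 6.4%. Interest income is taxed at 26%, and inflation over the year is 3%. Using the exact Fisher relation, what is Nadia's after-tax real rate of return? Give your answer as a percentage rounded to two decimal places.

1.69%

After-tax nominal return = 6.4% × (1 − 0.26) = 4.7360%.
1 + r = 1.04736 / 1.03000 = 1.016854
After-tax real rate = 1.016854 − 1 → 1.69%.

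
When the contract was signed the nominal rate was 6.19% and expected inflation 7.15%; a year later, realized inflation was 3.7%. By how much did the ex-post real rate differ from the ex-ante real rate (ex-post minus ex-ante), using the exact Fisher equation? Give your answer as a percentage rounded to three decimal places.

3.297%

Ex-ante: (1 + 0.0619)/(1 + 0.0715) − 1 = -0.8959%
Ex-post: (1 + 0.0619)/(1 + 0.0370) − 1 = 2.4012%
Difference (ex-post − ex-ante) = 3.2971% → 3.297%.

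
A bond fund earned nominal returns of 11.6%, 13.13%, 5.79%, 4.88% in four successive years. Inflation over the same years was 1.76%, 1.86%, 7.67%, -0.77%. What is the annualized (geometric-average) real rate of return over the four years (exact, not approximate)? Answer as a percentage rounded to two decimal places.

6.05%

Compound the nominal returns: 1.1160 × 1.1313 × 1.0579 × 1.0488 = 1.40081014.
Compound inflation: 1.0176 × 1.0186 × 1.0767 × 0.9923 = 1.10743559.
Deflate: 1.40081014 / 1.10743559 = 1.26491343.
Annualized real rate = 1.26491343^(1/4) − 1 = 6.0511% → 6.05%.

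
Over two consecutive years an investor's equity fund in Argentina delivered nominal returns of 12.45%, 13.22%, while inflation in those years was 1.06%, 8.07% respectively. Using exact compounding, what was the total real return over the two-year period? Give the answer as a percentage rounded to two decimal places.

16.57%

Nominal growth factor = 1.1245 × 1.1322 = 1.273159
Price-level growth factor = 1.0106 × 1.0807 = 1.092155
Real growth factor = 1.273159 / 1.092155 = 1.165731
Total real return = 1.165731 − 1 → 16.57%.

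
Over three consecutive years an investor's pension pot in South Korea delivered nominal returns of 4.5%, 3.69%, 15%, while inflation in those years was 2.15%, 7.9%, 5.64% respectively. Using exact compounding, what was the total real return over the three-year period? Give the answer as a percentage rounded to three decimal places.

Nominal growth factor = 1.0450 × 1.0369 × 1.1500 = 1.2460946
Price-level growth factor = 1.0215 × 1.0790 × 1.0564 = 1.1643625
Real growth factor = 1.2460946 / 1.1643625 = 1.0701947
Total real return = 1.0701947 − 1 → 7.019%.

7.019%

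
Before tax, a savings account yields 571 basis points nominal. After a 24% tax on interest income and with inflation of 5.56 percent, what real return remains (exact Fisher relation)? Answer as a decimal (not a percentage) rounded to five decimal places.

After-tax nominal return = 5.71% × (1 − 0.24) = 4.3396%.
1 + r = 1.043396 / 1.05560 = 0.988439
After-tax real rate = 0.988439 − 1 → -0.01156.

-0.01156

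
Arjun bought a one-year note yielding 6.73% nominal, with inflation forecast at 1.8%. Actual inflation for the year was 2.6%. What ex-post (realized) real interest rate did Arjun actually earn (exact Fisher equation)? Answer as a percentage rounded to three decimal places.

4.025%

Ex-post: (1 + 0.0673)/(1 + 0.0260) − 1 = 4.0253%
So the realized real rate is 4.025%.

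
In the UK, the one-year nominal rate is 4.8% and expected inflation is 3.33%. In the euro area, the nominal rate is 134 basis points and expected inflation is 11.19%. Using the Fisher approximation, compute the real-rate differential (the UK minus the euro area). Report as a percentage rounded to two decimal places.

11.32%

The UK: 4.8% − 3.33% = 1.470%
The euro area: 1.34% − 11.19% = -9.850%
Differential = 11.320% → 11.32%.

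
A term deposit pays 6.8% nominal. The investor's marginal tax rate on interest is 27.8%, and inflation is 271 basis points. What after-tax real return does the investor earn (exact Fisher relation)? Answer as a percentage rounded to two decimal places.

After-tax nominal return = 6.8% × (1 − 0.278) = 4.9096%.
1 + r = 1.049096 / 1.02710 = 1.021416
After-tax real rate = 1.021416 − 1 → 2.14%.

2.14%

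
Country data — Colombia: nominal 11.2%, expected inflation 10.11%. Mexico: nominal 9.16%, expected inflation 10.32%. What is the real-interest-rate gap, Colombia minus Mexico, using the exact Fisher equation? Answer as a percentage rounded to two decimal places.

Colombia: (1 + 0.1120)/(1 + 0.1011) − 1 = 0.9899%
Mexico: (1 + 0.0916)/(1 + 0.1032) − 1 = -1.0515%
Differential = 0.9899% − (-1.0515%) = 2.0414% → 2.04%.

2.04%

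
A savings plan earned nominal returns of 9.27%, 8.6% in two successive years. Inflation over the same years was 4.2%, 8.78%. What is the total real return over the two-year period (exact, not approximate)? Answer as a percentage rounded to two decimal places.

4.69%

Compound the nominal returns: 1.0927 × 1.0860 = 1.186672.
Compound inflation: 1.0420 × 1.0878 = 1.133488.
Deflate: 1.186672 / 1.133488 = 1.046921.
Total real return = 1.046921 − 1 → 4.69%.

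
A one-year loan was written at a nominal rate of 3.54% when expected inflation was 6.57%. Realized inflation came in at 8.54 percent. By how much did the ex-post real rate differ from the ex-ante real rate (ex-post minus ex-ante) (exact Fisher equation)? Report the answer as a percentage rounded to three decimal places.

-1.763%

Ex-ante: (1 + 0.0354)/(1 + 0.0657) − 1 = -2.8432%
Ex-post: (1 + 0.0354)/(1 + 0.0854) − 1 = -4.6066%
Difference (ex-post − ex-ante) = -1.7634% → -1.763%.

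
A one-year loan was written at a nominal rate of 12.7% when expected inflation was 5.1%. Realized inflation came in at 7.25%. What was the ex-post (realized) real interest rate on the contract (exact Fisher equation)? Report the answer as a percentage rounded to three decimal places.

5.082%

Ex-post: (1 + 0.1270)/(1 + 0.0725) − 1 = 5.0816%
So the realized real rate is 5.082%.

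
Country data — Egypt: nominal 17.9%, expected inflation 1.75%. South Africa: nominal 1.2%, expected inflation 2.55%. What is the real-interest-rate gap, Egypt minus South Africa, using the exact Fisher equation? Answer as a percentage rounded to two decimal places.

Egypt: (1 + 0.1790)/(1 + 0.0175) − 1 = 15.8722%
South Africa: (1 + 0.0120)/(1 + 0.0255) − 1 = -1.3164%
Differential = 15.8722% − (-1.3164%) = 17.1887% → 17.19%.

17.19%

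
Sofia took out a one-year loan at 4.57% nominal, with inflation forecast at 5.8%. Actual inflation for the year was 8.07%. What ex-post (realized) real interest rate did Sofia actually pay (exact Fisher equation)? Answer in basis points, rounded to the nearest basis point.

-324 basis points

Ex-post: (1 + 0.0457)/(1 + 0.0807) − 1 = -3.2386%
So the realized real rate is -324 basis points.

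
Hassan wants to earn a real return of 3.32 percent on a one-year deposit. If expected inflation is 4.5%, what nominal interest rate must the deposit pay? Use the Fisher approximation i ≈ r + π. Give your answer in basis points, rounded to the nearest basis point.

782 basis points

i ≈ r + π = 3.32% + 4.5% = 782 basis points.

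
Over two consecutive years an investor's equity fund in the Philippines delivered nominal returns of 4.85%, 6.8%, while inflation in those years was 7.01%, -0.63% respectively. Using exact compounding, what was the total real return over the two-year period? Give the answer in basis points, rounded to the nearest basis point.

531 basis points

Compound the nominal returns: 1.0485 × 1.0680 = 1.119798.
Compound inflation: 1.0701 × 0.9937 = 1.063358.
Deflate: 1.119798 / 1.063358 = 1.053077.
Total real return = 1.053077 − 1 → 531 basis points.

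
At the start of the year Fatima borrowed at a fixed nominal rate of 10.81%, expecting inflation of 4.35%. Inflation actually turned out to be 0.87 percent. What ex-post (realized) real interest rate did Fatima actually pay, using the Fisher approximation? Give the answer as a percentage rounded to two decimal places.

Ex-post: 10.81% − 0.87% = 9.940%
So the realized real rate is 9.94%.

9.94%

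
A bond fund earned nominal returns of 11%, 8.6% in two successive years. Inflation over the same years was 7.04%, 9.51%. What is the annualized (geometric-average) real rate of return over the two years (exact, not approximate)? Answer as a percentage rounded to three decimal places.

1.409%

Compound the nominal returns: 1.1100 × 1.0860 = 1.20546000.
Compound inflation: 1.0704 × 1.0951 = 1.17219504.
Deflate: 1.20546000 / 1.17219504 = 1.02837835.
Annualized real rate = 1.02837835^(1/2) − 1 = 1.4090% → 1.409%.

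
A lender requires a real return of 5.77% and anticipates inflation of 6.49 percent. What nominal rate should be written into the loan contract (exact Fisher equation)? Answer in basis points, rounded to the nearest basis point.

(1 + i) = (1 + r)(1 + π) = 1.05770 × 1.06490 = 1.12634473
i = 1.12634473 − 1, so the required nominal rate is 1263 basis points.

1263 basis points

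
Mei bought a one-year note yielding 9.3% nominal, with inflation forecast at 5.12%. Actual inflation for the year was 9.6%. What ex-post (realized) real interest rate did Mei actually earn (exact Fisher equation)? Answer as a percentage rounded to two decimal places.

Ex-post: (1 + 0.0930)/(1 + 0.0960) − 1 = -0.2737%
So the realized real rate is -0.27%.

-0.27%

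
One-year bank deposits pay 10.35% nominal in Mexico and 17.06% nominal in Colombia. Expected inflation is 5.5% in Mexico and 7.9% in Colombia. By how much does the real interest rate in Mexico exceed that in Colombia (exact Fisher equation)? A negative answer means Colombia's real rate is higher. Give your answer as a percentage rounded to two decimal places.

-3.89%

Mexico: (1 + 0.1035)/(1 + 0.0550) − 1 = 4.5972%
Colombia: (1 + 0.1706)/(1 + 0.0790) − 1 = 8.4893%
Differential = 4.5972% − 8.4893% = -3.8922% → -3.89%.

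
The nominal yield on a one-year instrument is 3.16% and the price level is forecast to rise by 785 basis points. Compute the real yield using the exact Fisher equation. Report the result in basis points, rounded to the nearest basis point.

By the Fisher equation, 1 + r = (1 + i)/(1 + π).
1 + r = 1.03160 / 1.07850 = 0.956514
r = 0.956514 − 1 = -4.3486%, i.e. -435 basis points.

-435 basis points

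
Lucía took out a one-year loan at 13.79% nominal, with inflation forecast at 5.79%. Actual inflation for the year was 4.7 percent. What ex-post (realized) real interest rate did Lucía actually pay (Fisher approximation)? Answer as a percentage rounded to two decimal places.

9.09%

Ex-post: 13.79% − 4.7% = 9.090%
So the realized real rate is 9.09%.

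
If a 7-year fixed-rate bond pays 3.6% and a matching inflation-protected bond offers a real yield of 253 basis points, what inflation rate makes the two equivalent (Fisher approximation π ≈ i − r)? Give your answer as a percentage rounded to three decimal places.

1.070%

π ≈ i − r = 3.6% − 2.53% → 1.070%.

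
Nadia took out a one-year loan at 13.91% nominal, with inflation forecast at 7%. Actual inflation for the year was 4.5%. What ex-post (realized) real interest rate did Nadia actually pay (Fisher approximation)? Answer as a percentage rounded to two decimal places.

9.41%

Ex-post: 13.91% − 4.5% = 9.410%
So the realized real rate is 9.41%.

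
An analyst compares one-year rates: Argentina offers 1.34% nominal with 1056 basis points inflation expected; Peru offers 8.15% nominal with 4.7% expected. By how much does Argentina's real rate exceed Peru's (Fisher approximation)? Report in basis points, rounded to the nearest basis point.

Argentina: 1.34% − 10.56% = -9.220%
Peru: 8.15% − 4.7% = 3.450%
Differential = -12.670% → -1267 basis points.

-1267 basis points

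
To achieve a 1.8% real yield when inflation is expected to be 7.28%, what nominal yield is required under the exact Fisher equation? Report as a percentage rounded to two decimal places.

(1 + i) = (1 + r)(1 + π) = 1.01800 × 1.07280 = 1.0921104
i = 1.0921104 − 1, so the required nominal rate is 9.21%.

9.21%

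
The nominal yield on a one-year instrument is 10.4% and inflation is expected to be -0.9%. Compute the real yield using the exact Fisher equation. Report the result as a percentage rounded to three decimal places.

1 + r = 1.10400 / 0.99100 = 1.114026
r = 1.114026 − 1 = 11.4026%, i.e. 11.403%.

11.403%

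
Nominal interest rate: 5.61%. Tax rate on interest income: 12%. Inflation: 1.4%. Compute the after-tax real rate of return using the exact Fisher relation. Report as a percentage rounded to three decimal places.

3.488%

After-tax nominal return = 5.61% × (1 − 0.12) = 4.9368%.
1 + r = 1.049368 / 1.01400 = 1.034880
After-tax real rate = 1.034880 − 1 → 3.488%.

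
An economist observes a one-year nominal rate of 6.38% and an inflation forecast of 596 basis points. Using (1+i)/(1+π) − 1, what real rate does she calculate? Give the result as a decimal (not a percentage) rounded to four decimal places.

0.0040

1 + r = 1.06380 / 1.05960 = 1.003964
r = 1.003964 − 1 = 0.3964%, i.e. 0.0040.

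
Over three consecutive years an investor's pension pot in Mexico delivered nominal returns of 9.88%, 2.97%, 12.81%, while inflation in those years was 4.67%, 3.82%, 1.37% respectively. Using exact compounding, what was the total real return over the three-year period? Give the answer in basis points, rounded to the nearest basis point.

1587 basis points

Nominal growth factor = 1.0988 × 1.0297 × 1.1281 = 1.276371
Price-level growth factor = 1.0467 × 1.0382 × 1.0137 = 1.101572
Real growth factor = 1.276371 / 1.101572 = 1.158682
Total real return = 1.158682 − 1 → 1587 basis points.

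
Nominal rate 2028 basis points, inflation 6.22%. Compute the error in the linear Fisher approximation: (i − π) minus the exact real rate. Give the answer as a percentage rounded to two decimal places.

Approximate: r ≈ 20.280% − 6.220% = 14.0600%
Exact: (1 + 0.2028)/(1 + 0.0622) − 1 = 13.2367%
Error = 14.0600% − 13.2367% = 0.8233% → 0.82%.

0.82%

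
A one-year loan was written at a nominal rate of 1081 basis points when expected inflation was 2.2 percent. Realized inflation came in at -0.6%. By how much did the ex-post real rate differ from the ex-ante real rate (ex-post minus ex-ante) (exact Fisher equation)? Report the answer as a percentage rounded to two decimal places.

Ex-ante: (1 + 0.1081)/(1 + 0.0220) − 1 = 8.4247%
Ex-post: (1 + 0.1081)/(1 − 0.0060) − 1 = 11.4789%
Difference (ex-post − ex-ante) = 3.0542% → 3.05%.

3.05%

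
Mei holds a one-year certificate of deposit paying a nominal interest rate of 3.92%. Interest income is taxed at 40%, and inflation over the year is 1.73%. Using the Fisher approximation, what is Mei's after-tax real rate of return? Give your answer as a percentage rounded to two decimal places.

After-tax nominal return = 3.92% × (1 − 0.4) = 2.3520%.
r ≈ 2.3520% − 1.73% → 0.62%.

0.62%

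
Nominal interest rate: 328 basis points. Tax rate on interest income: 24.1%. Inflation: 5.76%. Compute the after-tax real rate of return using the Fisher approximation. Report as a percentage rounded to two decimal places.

After-tax nominal return = 3.28% × (1 − 0.241) = 2.48952%.
r ≈ 2.48952% − 5.76% → -3.27%.

-3.27%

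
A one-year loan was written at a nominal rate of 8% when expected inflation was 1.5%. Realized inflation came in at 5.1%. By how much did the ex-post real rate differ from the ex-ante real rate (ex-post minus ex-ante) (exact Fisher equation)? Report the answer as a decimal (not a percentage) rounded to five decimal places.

-0.03645

Ex-ante: (1 + 0.0800)/(1 + 0.0150) − 1 = 6.4039%
Ex-post: (1 + 0.0800)/(1 + 0.0510) − 1 = 2.7593%
Difference (ex-post − ex-ante) = -3.6447% → -0.03645.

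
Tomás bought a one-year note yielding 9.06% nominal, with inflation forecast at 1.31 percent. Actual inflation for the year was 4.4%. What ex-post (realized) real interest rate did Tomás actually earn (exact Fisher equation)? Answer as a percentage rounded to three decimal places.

4.464%

Ex-post: (1 + 0.0906)/(1 + 0.0440) − 1 = 4.4636%
So the realized real rate is 4.464%.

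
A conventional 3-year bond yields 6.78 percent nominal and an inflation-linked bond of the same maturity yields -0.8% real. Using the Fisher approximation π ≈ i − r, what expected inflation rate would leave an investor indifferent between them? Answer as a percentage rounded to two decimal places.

7.58%

π ≈ i − r = 6.78% − (-0.8%) → 7.58%.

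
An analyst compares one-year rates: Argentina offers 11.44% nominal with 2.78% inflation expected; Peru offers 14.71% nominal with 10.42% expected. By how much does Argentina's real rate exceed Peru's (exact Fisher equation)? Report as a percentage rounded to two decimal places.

4.54%

Argentina: (1 + 0.1144)/(1 + 0.0278) − 1 = 8.4258%
Peru: (1 + 0.1471)/(1 + 0.1042) − 1 = 3.8852%
Differential = 8.4258% − 3.8852% = 4.5406% → 4.54%.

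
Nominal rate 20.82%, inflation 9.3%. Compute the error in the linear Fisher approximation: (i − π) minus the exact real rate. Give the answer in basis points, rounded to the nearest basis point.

Approximate: r ≈ 20.820% − 9.300% = 11.5200%
Exact: (1 + 0.2082)/(1 + 0.0930) − 1 = 10.5398%
Error = 11.5200% − 10.5398% = 0.9802% → 98 basis points.

98 basis points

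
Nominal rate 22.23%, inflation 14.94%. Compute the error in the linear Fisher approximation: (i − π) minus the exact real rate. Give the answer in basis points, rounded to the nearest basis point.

Approximate: r ≈ 22.230% − 14.940% = 7.2900%
Exact: (1 + 0.2223)/(1 + 0.1494) − 1 = 6.3424%
Error = 7.2900% − 6.3424% = 0.9476% → 95 basis points.

95 basis points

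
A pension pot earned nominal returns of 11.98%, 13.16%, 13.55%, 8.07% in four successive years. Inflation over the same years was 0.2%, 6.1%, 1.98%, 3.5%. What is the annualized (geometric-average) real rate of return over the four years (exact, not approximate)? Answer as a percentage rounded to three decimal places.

8.498%

Nominal growth factor = 1.1198 × 1.1316 × 1.1355 × 1.0807 = 1.55498317
Price-level growth factor = 1.0020 × 1.0610 × 1.0198 × 1.0350 = 1.12211783
Real growth factor = 1.55498317 / 1.12211783 = 1.38575747
Annualized real rate = 1.38575747^(1/4) − 1 = 8.4980% → 8.498%.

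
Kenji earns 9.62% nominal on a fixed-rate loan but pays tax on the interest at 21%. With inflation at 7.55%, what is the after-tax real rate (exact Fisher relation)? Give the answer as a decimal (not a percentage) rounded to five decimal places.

0.00046

After-tax nominal return = 9.62% × (1 − 0.21) = 7.5998%.
1 + r = 1.075998 / 1.07550 = 1.000463
After-tax real rate = 1.000463 − 1 → 0.00046.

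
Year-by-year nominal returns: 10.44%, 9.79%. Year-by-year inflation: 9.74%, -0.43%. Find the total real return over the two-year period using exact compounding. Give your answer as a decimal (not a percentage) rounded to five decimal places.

0.10967

Compound the nominal returns: 1.1044 × 1.0979 = 1.2125208.
Compound inflation: 1.0974 × 0.9957 = 1.0926812.
Deflate: 1.2125208 / 1.0926812 = 1.1096748.
Total real return = 1.1096748 − 1 → 0.10967.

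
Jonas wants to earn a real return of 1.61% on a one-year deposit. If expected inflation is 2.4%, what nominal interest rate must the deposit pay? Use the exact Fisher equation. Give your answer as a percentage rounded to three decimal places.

4.049%

(1 + i) = (1 + r)(1 + π) = 1.01610 × 1.02400 = 1.0404864
i = 1.0404864 − 1, so the required nominal rate is 4.049%.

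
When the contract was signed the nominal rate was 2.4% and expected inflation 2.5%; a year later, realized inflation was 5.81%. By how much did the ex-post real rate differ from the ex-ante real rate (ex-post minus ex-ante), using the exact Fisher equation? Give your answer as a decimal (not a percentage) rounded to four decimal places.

Ex-ante: (1 + 0.0240)/(1 + 0.0250) − 1 = -0.0976%
Ex-post: (1 + 0.0240)/(1 + 0.0581) − 1 = -3.2228%
Difference (ex-post − ex-ante) = -3.1252% → -0.0313.

-0.0313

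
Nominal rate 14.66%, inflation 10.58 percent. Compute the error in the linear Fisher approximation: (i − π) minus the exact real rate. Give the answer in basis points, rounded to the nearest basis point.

Approximate: r ≈ 14.660% − 10.580% = 4.0800%
Exact: (1 + 0.1466)/(1 + 0.1058) − 1 = 3.6896%
Error = 4.0800% − 3.6896% = 0.3904% → 39 basis points.

39 basis points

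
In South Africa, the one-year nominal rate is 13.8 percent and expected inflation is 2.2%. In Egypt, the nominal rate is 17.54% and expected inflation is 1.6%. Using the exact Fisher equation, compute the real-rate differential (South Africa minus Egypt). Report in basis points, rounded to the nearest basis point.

-434 basis points

South Africa: (1 + 0.1380)/(1 + 0.0220) − 1 = 11.3503%
Egypt: (1 + 0.1754)/(1 + 0.0160) − 1 = 15.6890%
Differential = 11.3503% − 15.6890% = -4.3387% → -434 basis points.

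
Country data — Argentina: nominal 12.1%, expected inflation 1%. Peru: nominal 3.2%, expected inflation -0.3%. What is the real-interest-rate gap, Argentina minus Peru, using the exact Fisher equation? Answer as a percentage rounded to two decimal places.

Argentina: (1 + 0.1210)/(1 + 0.0100) − 1 = 10.9901%
Peru: (1 + 0.0320)/(1 − 0.0030) − 1 = 3.5105%
Differential = 10.9901% − 3.5105% = 7.4796% → 7.48%.

7.48%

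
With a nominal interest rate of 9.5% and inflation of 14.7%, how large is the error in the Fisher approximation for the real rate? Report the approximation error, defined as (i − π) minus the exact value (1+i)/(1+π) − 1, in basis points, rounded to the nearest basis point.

-67 basis points

Approximate: r ≈ 9.500% − 14.700% = -5.2000%
Exact: (1 + 0.0950)/(1 + 0.1470) − 1 = -4.5336%
Error = -5.2000% − (-4.5336%) = -0.6664% → -67 basis points.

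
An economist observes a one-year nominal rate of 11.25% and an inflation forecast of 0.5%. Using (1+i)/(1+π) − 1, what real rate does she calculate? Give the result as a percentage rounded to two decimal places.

1 + r = 1.11250 / 1.00500 = 1.106965
r = 1.106965 − 1 = 10.6965%, i.e. 10.70%.

10.70%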